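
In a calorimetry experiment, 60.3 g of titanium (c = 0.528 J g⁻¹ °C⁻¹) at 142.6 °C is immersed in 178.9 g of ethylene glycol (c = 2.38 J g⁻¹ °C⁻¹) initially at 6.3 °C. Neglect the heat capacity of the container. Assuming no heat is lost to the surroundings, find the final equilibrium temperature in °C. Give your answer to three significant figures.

T_f = 15.8 °C

Heat lost by titanium = heat gained by ethylene glycol.
(60.3)(0.528)(142.6 − T) = (178.9)(2.38)(T − 6.3)
31.8384 (142.6 − T) = 425.782 (T − 6.3)
4540.2 − 31.8384 T = 425.782 T − 2682.4
7222.6 = 457.6204 T
T = 15.78 °C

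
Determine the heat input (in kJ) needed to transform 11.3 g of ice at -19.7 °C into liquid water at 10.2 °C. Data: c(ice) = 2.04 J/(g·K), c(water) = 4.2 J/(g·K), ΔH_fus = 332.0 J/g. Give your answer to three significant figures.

q = 4.69 kJ

q1 (heat ice -19.7→0.0 °C): 11.3 × 2.04 × 19.7 = 454 J
q2 (melt at 0 °C): 11.3 × 332.0 = 3752 J
q3 (heat water 0.0→10.2 °C): 11.3 × 4.2 × 10.2 = 484 J
Total: 454 + 3752 + 484 = 4690 J = 4.69 kJ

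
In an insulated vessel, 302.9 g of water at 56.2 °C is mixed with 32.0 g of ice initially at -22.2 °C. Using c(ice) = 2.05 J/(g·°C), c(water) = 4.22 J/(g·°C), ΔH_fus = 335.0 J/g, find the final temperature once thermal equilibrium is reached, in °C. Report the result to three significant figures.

Heat to bring ice to 0 °C and melt it: q₁ = 32.0×2.05×22.2 + 32.0×335.0 = 12176 J
Heat the water can supply cooling to 0 °C: 302.9×4.22×56.2 = 71837.0 J > q₁, so all ice melts.
Energy balance: 302.9×4.22×(56.2 − T) = 12176 + 32.0×4.22×(T − 0)
1278.238(56.2 − T) = 12176 + 135.04 T
71837.0 − 12176 = 1413.278 T
T = 59661.0 / 1413.278 = 42.21 °C

T_f = 42.2 °C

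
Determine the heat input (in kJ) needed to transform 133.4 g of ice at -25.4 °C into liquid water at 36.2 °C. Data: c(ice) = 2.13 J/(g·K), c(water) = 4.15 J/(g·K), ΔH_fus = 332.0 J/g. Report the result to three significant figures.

q = 71.5 kJ

q1 (heat ice -25.4→0.0 °C): 133.4 × 2.13 × 25.4 = 7217 J
q2 (melt at 0 °C): 133.4 × 332.0 = 44289 J
q3 (heat water 0.0→36.2 °C): 133.4 × 4.15 × 36.2 = 20041 J
Total: 7217 + 44289 + 20041 = 71547 J = 71.5 kJ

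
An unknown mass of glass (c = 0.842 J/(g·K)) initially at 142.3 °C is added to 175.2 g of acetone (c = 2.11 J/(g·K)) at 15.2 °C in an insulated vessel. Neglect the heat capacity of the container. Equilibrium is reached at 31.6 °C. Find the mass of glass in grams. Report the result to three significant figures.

m = 65.0 g

q_gained = (175.2 × 2.11) × (31.6 − 15.2) = 6063 J
q_lost = m × 0.842 × (142.3 − 31.6) = 93.2094 m
m = 6063 / 93.2094 = 65.0 g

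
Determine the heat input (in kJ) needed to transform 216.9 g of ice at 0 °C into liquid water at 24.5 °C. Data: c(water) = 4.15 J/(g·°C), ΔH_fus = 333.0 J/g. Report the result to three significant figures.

q1 (melt at 0 °C): 216.9 × 333.0 = 72228 J
q2 (heat water 0.0→24.5 °C): 216.9 × 4.15 × 24.5 = 22053 J
Total: 72228 + 22053 = 94281 J = 94.3 kJ

q = 94.3 kJ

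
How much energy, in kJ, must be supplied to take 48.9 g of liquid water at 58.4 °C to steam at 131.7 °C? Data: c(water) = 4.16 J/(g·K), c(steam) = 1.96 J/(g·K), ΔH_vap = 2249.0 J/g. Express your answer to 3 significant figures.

q1 (heat water 58.4→100.0 °C): 48.9 × 4.16 × 41.6 = 8462 J
q2 (vaporize at 100 °C): 48.9 × 2249.0 = 109976 J
q3 (heat steam 100.0→131.7 °C): 48.9 × 1.96 × 31.7 = 3038 J
Total: 8462 + 109976 + 3038 = 121476 J = 121 kJ

q = 121 kJ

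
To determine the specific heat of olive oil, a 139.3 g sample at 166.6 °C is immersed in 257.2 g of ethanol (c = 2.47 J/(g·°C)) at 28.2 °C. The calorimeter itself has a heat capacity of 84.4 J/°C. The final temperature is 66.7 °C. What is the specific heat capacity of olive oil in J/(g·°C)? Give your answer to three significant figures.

q_gained = (257.2 × 2.47 + 84.4) × (66.7 − 28.2) = 27710 J
q_lost = 139.3 × c × (166.6 − 66.7) = 13916.07 c
Set equal: c = 27710 / 13916.07 = 1.99 J/(g·°C)

c = 1.99 J/(g·°C)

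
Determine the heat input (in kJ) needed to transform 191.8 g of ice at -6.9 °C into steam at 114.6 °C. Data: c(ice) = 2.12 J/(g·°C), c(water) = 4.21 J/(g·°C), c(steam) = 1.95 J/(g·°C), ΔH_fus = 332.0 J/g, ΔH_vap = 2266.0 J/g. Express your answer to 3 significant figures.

q = 587 kJ

q1 (heat ice -6.9→0.0 °C): 191.8 × 2.12 × 6.9 = 2806 J
q2 (melt at 0 °C): 191.8 × 332.0 = 63678 J
q3 (heat water 0.0→100.0 °C): 191.8 × 4.21 × 100.0 = 80748 J
q4 (vaporize at 100 °C): 191.8 × 2266.0 = 434619 J
q5 (heat steam 100.0→114.6 °C): 191.8 × 1.95 × 14.6 = 5461 J
Total: 2806 + 63678 + 80748 + 434619 + 5461 = 587312 J = 587 kJ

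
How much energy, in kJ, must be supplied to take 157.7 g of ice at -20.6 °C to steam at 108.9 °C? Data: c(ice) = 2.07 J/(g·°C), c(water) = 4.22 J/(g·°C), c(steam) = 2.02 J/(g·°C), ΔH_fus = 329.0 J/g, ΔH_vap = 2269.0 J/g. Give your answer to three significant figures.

q1 (heat ice -20.6→0.0 °C): 157.7 × 2.07 × 20.6 = 6725 J
q2 (melt at 0 °C): 157.7 × 329.0 = 51883 J
q3 (heat water 0.0→100.0 °C): 157.7 × 4.22 × 100.0 = 66549 J
q4 (vaporize at 100 °C): 157.7 × 2269.0 = 357821 J
q5 (heat steam 100.0→108.9 °C): 157.7 × 2.02 × 8.9 = 2835 J
Total: 6725 + 51883 + 66549 + 357821 + 2835 = 485813 J = 486 kJ

q = 486 kJ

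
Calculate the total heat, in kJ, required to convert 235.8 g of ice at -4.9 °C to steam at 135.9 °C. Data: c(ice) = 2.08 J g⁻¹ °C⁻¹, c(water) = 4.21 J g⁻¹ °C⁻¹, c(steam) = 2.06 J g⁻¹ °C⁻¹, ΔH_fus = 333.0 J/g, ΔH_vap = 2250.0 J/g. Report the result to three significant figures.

q = 728 kJ

q1 (heat ice -4.9→0.0 °C): 235.8 × 2.08 × 4.9 = 2403 J
q2 (melt at 0 °C): 235.8 × 333.0 = 78521 J
q3 (heat water 0.0→100.0 °C): 235.8 × 4.21 × 100.0 = 99272 J
q4 (vaporize at 100 °C): 235.8 × 2250.0 = 530550 J
q5 (heat steam 100.0→135.9 °C): 235.8 × 2.06 × 35.9 = 17438 J
Total: 2403 + 78521 + 99272 + 530550 + 17438 = 728184 J = 728 kJ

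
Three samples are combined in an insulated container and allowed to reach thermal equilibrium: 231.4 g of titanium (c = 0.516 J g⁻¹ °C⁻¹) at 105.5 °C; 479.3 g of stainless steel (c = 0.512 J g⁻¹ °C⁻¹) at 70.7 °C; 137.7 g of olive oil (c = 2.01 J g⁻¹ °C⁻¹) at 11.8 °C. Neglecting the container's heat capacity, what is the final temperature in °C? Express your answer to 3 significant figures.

Σ mᵢcᵢ(T − Tᵢ) = 0  ⇒  T = Σ mᵢcᵢTᵢ / Σ mᵢcᵢ
Σ mᵢcᵢ = 231.4×0.516 + 479.3×0.512 + 137.7×2.01 = 641.5810
Σ mᵢcᵢTᵢ = 119.4024×105.5 + 245.4016×70.7 + 276.777×11.8 = 33213
T = 33213 / 641.5810 = 51.77 °C

T_f = 51.8 °C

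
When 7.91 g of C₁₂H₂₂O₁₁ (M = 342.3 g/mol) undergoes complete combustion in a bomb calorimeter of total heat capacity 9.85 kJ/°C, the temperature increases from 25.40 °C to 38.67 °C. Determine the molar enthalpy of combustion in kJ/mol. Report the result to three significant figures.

ΔT = 38.67 − 25.40 = 13.27 °C
q_cal = C_cal × ΔT = 9.85 × 13.27 = 130.7095 kJ
n = 7.91 / 342.3 = 0.02311 mol
q_rxn = −q_cal = -130.7095 kJ
ΔH = -130.7095 / 0.02311 = -5656 kJ/mol

ΔH = -5660 kJ/mol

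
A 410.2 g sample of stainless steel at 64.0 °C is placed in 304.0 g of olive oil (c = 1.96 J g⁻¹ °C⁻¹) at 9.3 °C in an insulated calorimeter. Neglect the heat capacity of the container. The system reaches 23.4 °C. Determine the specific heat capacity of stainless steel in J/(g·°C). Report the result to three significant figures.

c = 0.504 J/(g·°C)

q_gained = (304.0 × 1.96) × (23.4 − 9.3) = 8401 J
q_lost = 410.2 × c × (64.0 − 23.4) = 16654.12 c
Set equal: c = 8401 / 16654.12 = 0.504 J/(g·°C)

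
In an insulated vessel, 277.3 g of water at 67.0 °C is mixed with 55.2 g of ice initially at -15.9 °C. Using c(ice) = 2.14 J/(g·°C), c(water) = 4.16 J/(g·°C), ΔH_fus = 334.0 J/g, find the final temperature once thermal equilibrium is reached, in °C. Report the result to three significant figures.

Heat to bring ice to 0 °C and melt it: q₁ = 55.2×2.14×15.9 + 55.2×334.0 = 20315 J
Heat the water can supply cooling to 0 °C: 277.3×4.16×67.0 = 77289.1 J > q₁, so all ice melts.
Energy balance: 277.3×4.16×(67.0 − T) = 20315 + 55.2×4.16×(T − 0)
1153.568(67.0 − T) = 20315 + 229.632 T
77289.1 − 20315 = 1383.200 T
T = 56974.1 / 1383.200 = 41.19 °C

T_f = 41.2 °C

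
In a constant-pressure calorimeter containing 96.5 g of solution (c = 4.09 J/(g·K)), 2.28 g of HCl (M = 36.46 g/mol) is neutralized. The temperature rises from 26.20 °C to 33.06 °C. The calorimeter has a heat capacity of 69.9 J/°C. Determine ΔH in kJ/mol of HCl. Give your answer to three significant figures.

ΔH = -51.0 kJ/mol

|ΔT| = |33.06 − 26.20| = 6.86 °C
|q_surr| = (96.5 × 4.09 + 69.9) × 6.86 = 464.585 × 6.86 = 3187 J
n(HCl) = 2.28 / 36.46 = 0.06253 mol
Temperature rose, so q_rxn = −|q_surr| = -3.187 kJ
ΔH = q_rxn / n = -50.97 kJ/mol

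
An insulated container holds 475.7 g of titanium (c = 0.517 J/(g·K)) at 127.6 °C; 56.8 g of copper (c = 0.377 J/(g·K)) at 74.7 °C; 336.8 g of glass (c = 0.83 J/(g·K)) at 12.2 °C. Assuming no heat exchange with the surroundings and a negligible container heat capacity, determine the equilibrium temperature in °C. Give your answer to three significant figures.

T_f = 66.5 °C

Σ mᵢcᵢ(T − Tᵢ) = 0  ⇒  T = Σ mᵢcᵢTᵢ / Σ mᵢcᵢ
Σ mᵢcᵢ = 475.7×0.517 + 56.8×0.377 + 336.8×0.83 = 546.8945
Σ mᵢcᵢTᵢ = 245.9369×127.6 + 21.4136×74.7 + 279.544×12.2 = 36392
T = 36392 / 546.8945 = 66.54 °C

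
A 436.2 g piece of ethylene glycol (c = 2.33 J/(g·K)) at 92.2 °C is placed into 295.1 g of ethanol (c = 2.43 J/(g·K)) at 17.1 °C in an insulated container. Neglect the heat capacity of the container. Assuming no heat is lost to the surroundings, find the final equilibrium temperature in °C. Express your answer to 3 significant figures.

Heat lost by ethylene glycol = heat gained by ethanol.
(436.2)(2.33)(92.2 − T) = (295.1)(2.43)(T − 17.1)
1016.346 (92.2 − T) = 717.093 (T − 17.1)
93707 − 1016.346 T = 717.093 T − 12262
105969 = 1733.439 T
T = 61.13 °C

T_f = 61.1 °C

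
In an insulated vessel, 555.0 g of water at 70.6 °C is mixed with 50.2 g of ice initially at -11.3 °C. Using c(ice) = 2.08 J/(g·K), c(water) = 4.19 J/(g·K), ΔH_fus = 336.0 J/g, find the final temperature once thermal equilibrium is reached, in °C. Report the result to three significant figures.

T_f = 57.6 °C

Heat to bring ice to 0 °C and melt it: q₁ = 50.2×2.08×11.3 + 50.2×336.0 = 18047 J
Heat the water can supply cooling to 0 °C: 555.0×4.19×70.6 = 164177 J > q₁, so all ice melts.
Energy balance: 555.0×4.19×(70.6 − T) = 18047 + 50.2×4.19×(T − 0)
2325.45(70.6 − T) = 18047 + 210.338 T
164177 − 18047 = 2535.788 T
T = 146130 / 2535.788 = 57.63 °C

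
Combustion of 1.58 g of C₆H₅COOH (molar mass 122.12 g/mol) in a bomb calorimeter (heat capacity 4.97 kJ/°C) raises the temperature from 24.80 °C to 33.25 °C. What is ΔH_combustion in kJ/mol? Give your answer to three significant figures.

ΔH = -3250 kJ/mol

ΔT = 33.25 − 24.80 = 8.45 °C
q_cal = C_cal × ΔT = 4.97 × 8.45 = 41.9965 kJ
n = 1.58 / 122.12 = 0.01294 mol
q_rxn = −q_cal = -41.9965 kJ
ΔH = -41.9965 / 0.01294 = -3245 kJ/mol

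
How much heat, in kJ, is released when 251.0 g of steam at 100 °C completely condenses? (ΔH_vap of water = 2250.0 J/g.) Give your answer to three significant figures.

q = 565 kJ

q = m × ΔH_vap = 251.0 × 2250.0 = 564800 J = 565 kJ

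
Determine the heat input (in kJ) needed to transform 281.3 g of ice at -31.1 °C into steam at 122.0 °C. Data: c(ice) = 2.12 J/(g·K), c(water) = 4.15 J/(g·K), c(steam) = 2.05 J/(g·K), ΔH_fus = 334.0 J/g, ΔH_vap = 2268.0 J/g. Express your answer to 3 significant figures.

q1 (heat ice -31.1→0.0 °C): 281.3 × 2.12 × 31.1 = 18547 J
q2 (melt at 0 °C): 281.3 × 334.0 = 93954 J
q3 (heat water 0.0→100.0 °C): 281.3 × 4.15 × 100.0 = 116740 J
q4 (vaporize at 100 °C): 281.3 × 2268.0 = 637988 J
q5 (heat steam 100.0→122.0 °C): 281.3 × 2.05 × 22.0 = 12687 J
Total: 18547 + 93954 + 116740 + 637988 + 12687 = 879916 J = 880 kJ

q = 880 kJ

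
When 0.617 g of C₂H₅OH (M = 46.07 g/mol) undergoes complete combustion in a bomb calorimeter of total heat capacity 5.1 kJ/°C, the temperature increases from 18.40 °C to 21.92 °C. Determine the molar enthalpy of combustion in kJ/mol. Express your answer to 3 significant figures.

ΔH = -1340 kJ/mol

ΔT = 21.92 − 18.40 = 3.52 °C
q_cal = C_cal × ΔT = 5.1 × 3.52 = 17.952 kJ
n = 0.617 / 46.07 = 0.01339 mol
q_rxn = −q_cal = -17.952 kJ
ΔH = -17.952 / 0.01339 = -1341 kJ/mol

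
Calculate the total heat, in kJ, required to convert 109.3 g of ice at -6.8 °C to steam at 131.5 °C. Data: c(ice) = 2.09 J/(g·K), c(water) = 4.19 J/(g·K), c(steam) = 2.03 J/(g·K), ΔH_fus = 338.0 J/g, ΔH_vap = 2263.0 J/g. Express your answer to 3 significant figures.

q1 (heat ice -6.8→0.0 °C): 109.3 × 2.09 × 6.8 = 1553 J
q2 (melt at 0 °C): 109.3 × 338.0 = 36943 J
q3 (heat water 0.0→100.0 °C): 109.3 × 4.19 × 100.0 = 45797 J
q4 (vaporize at 100 °C): 109.3 × 2263.0 = 247346 J
q5 (heat steam 100.0→131.5 °C): 109.3 × 2.03 × 31.5 = 6989 J
Total: 1553 + 36943 + 45797 + 247346 + 6989 = 338628 J = 339 kJ

q = 339 kJ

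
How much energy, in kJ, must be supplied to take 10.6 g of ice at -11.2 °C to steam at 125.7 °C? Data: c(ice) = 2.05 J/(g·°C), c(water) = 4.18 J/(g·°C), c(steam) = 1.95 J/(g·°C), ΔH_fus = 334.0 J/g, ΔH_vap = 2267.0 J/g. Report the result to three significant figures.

q = 32.8 kJ

q1 (heat ice -11.2→0.0 °C): 10.6 × 2.05 × 11.2 = 243 J
q2 (melt at 0 °C): 10.6 × 334.0 = 3540 J
q3 (heat water 0.0→100.0 °C): 10.6 × 4.18 × 100.0 = 4431 J
q4 (vaporize at 100 °C): 10.6 × 2267.0 = 24030 J
q5 (heat steam 100.0→125.7 °C): 10.6 × 1.95 × 25.7 = 531 J
Total: 243 + 3540 + 4431 + 24030 + 531 = 32775 J = 32.8 kJ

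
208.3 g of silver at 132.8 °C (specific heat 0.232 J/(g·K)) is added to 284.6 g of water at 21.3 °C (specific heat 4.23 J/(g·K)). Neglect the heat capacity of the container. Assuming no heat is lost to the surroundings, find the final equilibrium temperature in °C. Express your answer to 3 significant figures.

Heat lost by silver = heat gained by water.
(208.3)(0.232)(132.8 − T) = (284.6)(4.23)(T − 21.3)
48.3256 (132.8 − T) = 1203.858 (T − 21.3)
6417.6 − 48.3256 T = 1203.858 T − 25642
32059.6 = 1252.1836 T
T = 25.60 °C

T_f = 25.6 °C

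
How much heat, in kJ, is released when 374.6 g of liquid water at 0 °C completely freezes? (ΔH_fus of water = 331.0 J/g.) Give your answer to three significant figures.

q = 124 kJ

q = m × ΔH_fus = 374.6 × 331.0 = 124000 J = 124 kJ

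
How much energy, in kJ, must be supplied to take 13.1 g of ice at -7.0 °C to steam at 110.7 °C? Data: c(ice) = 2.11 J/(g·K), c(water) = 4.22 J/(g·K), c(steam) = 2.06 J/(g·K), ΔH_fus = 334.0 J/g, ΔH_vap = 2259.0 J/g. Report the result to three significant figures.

q1 (heat ice -7.0→0.0 °C): 13.1 × 2.11 × 7.0 = 193 J
q2 (melt at 0 °C): 13.1 × 334.0 = 4375 J
q3 (heat water 0.0→100.0 °C): 13.1 × 4.22 × 100.0 = 5528 J
q4 (vaporize at 100 °C): 13.1 × 2259.0 = 29593 J
q5 (heat steam 100.0→110.7 °C): 13.1 × 2.06 × 10.7 = 289 J
Total: 193 + 4375 + 5528 + 29593 + 289 = 39978 J = 40.0 kJ

q = 40.0 kJ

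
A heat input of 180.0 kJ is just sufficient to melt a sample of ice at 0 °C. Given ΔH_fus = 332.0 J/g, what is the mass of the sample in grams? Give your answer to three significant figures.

m = 542 g

m = q / ΔH_fus = 180000 J / 332.0 J/g = 542 g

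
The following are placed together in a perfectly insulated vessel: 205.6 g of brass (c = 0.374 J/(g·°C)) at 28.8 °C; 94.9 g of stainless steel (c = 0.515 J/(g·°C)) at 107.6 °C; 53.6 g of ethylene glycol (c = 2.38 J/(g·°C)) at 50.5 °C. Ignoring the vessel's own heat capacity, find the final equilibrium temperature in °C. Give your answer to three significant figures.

Σ mᵢcᵢ(T − Tᵢ) = 0  ⇒  T = Σ mᵢcᵢTᵢ / Σ mᵢcᵢ
Σ mᵢcᵢ = 205.6×0.374 + 94.9×0.515 + 53.6×2.38 = 253.3359
Σ mᵢcᵢTᵢ = 76.8944×28.8 + 48.8735×107.6 + 127.568×50.5 = 13916
T = 13916 / 253.3359 = 54.93 °C

T_f = 54.9 °C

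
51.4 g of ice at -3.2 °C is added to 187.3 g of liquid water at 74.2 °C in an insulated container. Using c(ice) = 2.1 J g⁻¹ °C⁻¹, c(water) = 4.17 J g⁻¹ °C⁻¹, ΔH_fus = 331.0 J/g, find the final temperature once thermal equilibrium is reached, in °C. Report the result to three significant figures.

Heat to bring ice to 0 °C and melt it: q₁ = 51.4×2.1×3.2 + 51.4×331.0 = 17359 J
Heat the water can supply cooling to 0 °C: 187.3×4.17×74.2 = 57953.2 J > q₁, so all ice melts.
Energy balance: 187.3×4.17×(74.2 − T) = 17359 + 51.4×4.17×(T − 0)
781.041(74.2 − T) = 17359 + 214.338 T
57953.2 − 17359 = 995.379 T
T = 40594.2 / 995.379 = 40.78 °C

T_f = 40.8 °C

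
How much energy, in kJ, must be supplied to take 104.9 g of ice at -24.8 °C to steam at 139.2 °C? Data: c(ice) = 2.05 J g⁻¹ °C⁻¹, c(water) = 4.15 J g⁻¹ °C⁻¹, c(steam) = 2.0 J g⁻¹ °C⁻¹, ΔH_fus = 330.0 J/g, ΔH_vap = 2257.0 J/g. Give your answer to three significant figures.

q1 (heat ice -24.8→0.0 °C): 104.9 × 2.05 × 24.8 = 5333 J
q2 (melt at 0 °C): 104.9 × 330.0 = 34617 J
q3 (heat water 0.0→100.0 °C): 104.9 × 4.15 × 100.0 = 43534 J
q4 (vaporize at 100 °C): 104.9 × 2257.0 = 236759 J
q5 (heat steam 100.0→139.2 °C): 104.9 × 2.0 × 39.2 = 8224 J
Total: 5333 + 34617 + 43534 + 236759 + 8224 = 328467 J = 328 kJ

q = 328 kJ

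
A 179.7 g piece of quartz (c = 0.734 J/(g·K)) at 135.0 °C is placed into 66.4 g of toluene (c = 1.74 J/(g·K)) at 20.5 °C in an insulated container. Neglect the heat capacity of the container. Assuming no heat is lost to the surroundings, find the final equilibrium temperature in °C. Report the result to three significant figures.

T_f = 81.5 °C

Heat lost by quartz = heat gained by toluene.
(179.7)(0.734)(135.0 − T) = (66.4)(1.74)(T − 20.5)
131.8998 (135.0 − T) = 115.536 (T − 20.5)
17806 − 131.8998 T = 115.536 T − 2368.5
20174.5 = 247.4358 T
T = 81.53 °C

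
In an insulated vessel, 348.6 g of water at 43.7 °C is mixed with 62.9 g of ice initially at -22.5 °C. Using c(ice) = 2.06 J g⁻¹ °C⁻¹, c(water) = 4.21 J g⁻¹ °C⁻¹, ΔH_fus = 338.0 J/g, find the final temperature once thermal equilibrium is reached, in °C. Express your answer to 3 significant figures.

T_f = 23.1 °C

Heat to bring ice to 0 °C and melt it: q₁ = 62.9×2.06×22.5 + 62.9×338.0 = 24176 J
Heat the water can supply cooling to 0 °C: 348.6×4.21×43.7 = 64134.4 J > q₁, so all ice melts.
Energy balance: 348.6×4.21×(43.7 − T) = 24176 + 62.9×4.21×(T − 0)
1467.606(43.7 − T) = 24176 + 264.809 T
64134.4 − 24176 = 1732.415 T
T = 39958.4 / 1732.415 = 23.07 °C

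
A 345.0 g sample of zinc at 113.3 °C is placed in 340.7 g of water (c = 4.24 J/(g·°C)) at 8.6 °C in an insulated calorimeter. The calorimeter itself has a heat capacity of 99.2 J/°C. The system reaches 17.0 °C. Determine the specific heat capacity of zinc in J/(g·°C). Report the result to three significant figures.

q_gained = (340.7 × 4.24 + 99.2) × (17.0 − 8.6) = 12970 J
q_lost = 345.0 × c × (113.3 − 17.0) = 33223.5 c
Set equal: c = 12970 / 33223.5 = 0.390 J/(g·°C)

c = 0.390 J/(g·°C)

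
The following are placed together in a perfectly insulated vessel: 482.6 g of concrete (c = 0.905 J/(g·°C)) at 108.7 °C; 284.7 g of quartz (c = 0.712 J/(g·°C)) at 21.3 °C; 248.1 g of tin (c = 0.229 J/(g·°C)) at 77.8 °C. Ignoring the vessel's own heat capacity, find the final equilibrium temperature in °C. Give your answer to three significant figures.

T_f = 80.7 °C

Σ mᵢcᵢ(T − Tᵢ) = 0  ⇒  T = Σ mᵢcᵢTᵢ / Σ mᵢcᵢ
Σ mᵢcᵢ = 482.6×0.905 + 284.7×0.712 + 248.1×0.229 = 696.2743
Σ mᵢcᵢTᵢ = 436.753×108.7 + 202.7064×21.3 + 56.8149×77.8 = 56213
T = 56213 / 696.2743 = 80.73 °C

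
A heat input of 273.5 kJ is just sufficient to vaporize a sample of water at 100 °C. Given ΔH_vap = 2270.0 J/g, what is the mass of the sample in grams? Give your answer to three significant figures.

m = q / ΔH_vap = 273500 J / 2270.0 J/g = 120 g

m = 120 g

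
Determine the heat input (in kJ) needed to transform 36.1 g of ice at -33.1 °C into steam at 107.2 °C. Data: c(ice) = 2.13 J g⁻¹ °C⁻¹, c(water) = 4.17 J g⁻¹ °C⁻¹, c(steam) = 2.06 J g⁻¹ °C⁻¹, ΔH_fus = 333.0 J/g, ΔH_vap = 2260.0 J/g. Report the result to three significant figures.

q1 (heat ice -33.1→0.0 °C): 36.1 × 2.13 × 33.1 = 2545 J
q2 (melt at 0 °C): 36.1 × 333.0 = 12021 J
q3 (heat water 0.0→100.0 °C): 36.1 × 4.17 × 100.0 = 15054 J
q4 (vaporize at 100 °C): 36.1 × 2260.0 = 81586 J
q5 (heat steam 100.0→107.2 °C): 36.1 × 2.06 × 7.2 = 535 J
Total: 2545 + 12021 + 15054 + 81586 + 535 = 111741 J = 112 kJ

q = 112 kJ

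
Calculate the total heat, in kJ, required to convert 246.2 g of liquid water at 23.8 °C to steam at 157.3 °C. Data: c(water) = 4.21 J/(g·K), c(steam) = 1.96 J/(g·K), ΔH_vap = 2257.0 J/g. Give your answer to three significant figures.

q1 (heat water 23.8→100.0 °C): 246.2 × 4.21 × 76.2 = 78981 J
q2 (vaporize at 100 °C): 246.2 × 2257.0 = 555673 J
q3 (heat steam 100.0→157.3 °C): 246.2 × 1.96 × 57.3 = 27650 J
Total: 78981 + 555673 + 27650 = 662304 J = 662 kJ

q = 662 kJ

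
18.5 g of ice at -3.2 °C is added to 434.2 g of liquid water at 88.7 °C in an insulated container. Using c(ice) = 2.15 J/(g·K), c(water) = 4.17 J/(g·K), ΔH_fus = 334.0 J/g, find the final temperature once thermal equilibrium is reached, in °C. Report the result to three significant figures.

T_f = 81.7 °C

Heat to bring ice to 0 °C and melt it: q₁ = 18.5×2.15×3.2 + 18.5×334.0 = 6306.3 J
Heat the water can supply cooling to 0 °C: 434.2×4.17×88.7 = 160601 J > q₁, so all ice melts.
Energy balance: 434.2×4.17×(88.7 − T) = 6306.3 + 18.5×4.17×(T − 0)
1810.614(88.7 − T) = 6306.3 + 77.145 T
160601 − 6306.3 = 1887.759 T
T = 154294.7 / 1887.759 = 81.73 °C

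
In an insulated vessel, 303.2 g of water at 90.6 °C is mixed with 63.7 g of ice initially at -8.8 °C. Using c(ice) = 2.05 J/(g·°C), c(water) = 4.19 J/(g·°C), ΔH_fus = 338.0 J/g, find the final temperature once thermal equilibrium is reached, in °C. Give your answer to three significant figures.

T_f = 60.1 °C

Heat to bring ice to 0 °C and melt it: q₁ = 63.7×2.05×8.8 + 63.7×338.0 = 22680 J
Heat the water can supply cooling to 0 °C: 303.2×4.19×90.6 = 115099 J > q₁, so all ice melts.
Energy balance: 303.2×4.19×(90.6 − T) = 22680 + 63.7×4.19×(T − 0)
1270.408(90.6 − T) = 22680 + 266.903 T
115099 − 22680 = 1537.311 T
T = 92419 / 1537.311 = 60.12 °C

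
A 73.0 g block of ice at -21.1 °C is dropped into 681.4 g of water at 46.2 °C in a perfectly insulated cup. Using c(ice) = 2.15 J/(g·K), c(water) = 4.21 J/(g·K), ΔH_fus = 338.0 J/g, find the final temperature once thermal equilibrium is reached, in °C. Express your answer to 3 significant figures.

T_f = 32.9 °C

Heat to bring ice to 0 °C and melt it: q₁ = 73.0×2.15×21.1 + 73.0×338.0 = 27986 J
Heat the water can supply cooling to 0 °C: 681.4×4.21×46.2 = 132534 J > q₁, so all ice melts.
Energy balance: 681.4×4.21×(46.2 − T) = 27986 + 73.0×4.21×(T − 0)
2868.694(46.2 − T) = 27986 + 307.33 T
132534 − 27986 = 3176.024 T
T = 104548 / 3176.024 = 32.92 °C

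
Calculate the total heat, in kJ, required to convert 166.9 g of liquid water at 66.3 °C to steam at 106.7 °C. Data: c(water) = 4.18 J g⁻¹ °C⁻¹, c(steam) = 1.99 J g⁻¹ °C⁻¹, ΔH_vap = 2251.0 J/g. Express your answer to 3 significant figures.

q = 401 kJ

q1 (heat water 66.3→100.0 °C): 166.9 × 4.18 × 33.7 = 23511 J
q2 (vaporize at 100 °C): 166.9 × 2251.0 = 375692 J
q3 (heat steam 100.0→106.7 °C): 166.9 × 1.99 × 6.7 = 2225 J
Total: 23511 + 375692 + 2225 = 401428 J = 401 kJ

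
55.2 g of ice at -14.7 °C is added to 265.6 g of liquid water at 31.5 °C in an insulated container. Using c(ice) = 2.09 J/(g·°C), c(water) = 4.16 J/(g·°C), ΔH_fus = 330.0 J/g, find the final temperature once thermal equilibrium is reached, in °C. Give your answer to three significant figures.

T_f = 11.2 °C

Heat to bring ice to 0 °C and melt it: q₁ = 55.2×2.09×14.7 + 55.2×330.0 = 19912 J
Heat the water can supply cooling to 0 °C: 265.6×4.16×31.5 = 34804.2 J > q₁, so all ice melts.
Energy balance: 265.6×4.16×(31.5 − T) = 19912 + 55.2×4.16×(T − 0)
1104.896(31.5 − T) = 19912 + 229.632 T
34804.2 − 19912 = 1334.528 T
T = 14892.2 / 1334.528 = 11.16 °C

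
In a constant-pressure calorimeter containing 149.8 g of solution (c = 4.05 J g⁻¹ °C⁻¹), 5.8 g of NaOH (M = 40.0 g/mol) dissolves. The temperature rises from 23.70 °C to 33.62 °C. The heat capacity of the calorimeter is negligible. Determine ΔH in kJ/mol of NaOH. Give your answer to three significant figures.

ΔH = -41.5 kJ/mol

|ΔT| = |33.62 − 23.70| = 9.92 °C
|q_surr| = (149.8 × 4.05) × 9.92 = 606.69 × 9.92 = 6018 J
n(NaOH) = 5.8 / 40.0 = 0.1450 mol
Temperature rose, so q_rxn = −|q_surr| = -6.018 kJ
ΔH = q_rxn / n = -41.50 kJ/mol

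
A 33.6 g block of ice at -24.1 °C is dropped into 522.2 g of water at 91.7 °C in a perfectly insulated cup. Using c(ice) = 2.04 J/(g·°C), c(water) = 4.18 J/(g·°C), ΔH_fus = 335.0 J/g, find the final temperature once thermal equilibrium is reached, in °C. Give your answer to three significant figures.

T_f = 80.6 °C

Heat to bring ice to 0 °C and melt it: q₁ = 33.6×2.04×24.1 + 33.6×335.0 = 12908 J
Heat the water can supply cooling to 0 °C: 522.2×4.18×91.7 = 200162 J > q₁, so all ice melts.
Energy balance: 522.2×4.18×(91.7 − T) = 12908 + 33.6×4.18×(T − 0)
2182.796(91.7 − T) = 12908 + 140.448 T
200162 − 12908 = 2323.244 T
T = 187254 / 2323.244 = 80.60 °C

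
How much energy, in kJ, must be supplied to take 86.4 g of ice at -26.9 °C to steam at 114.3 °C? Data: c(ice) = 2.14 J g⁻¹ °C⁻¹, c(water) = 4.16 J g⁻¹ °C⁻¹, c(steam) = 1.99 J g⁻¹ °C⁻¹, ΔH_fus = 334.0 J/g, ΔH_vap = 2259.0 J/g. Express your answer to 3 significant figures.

q1 (heat ice -26.9→0.0 °C): 86.4 × 2.14 × 26.9 = 4974 J
q2 (melt at 0 °C): 86.4 × 334.0 = 28858 J
q3 (heat water 0.0→100.0 °C): 86.4 × 4.16 × 100.0 = 35942 J
q4 (vaporize at 100 °C): 86.4 × 2259.0 = 195178 J
q5 (heat steam 100.0→114.3 °C): 86.4 × 1.99 × 14.3 = 2459 J
Total: 4974 + 28858 + 35942 + 195178 + 2459 = 267411 J = 267 kJ

q = 267 kJ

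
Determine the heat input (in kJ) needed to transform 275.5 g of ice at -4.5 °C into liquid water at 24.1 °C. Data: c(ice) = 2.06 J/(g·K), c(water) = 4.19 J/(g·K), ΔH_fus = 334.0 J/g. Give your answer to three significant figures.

q1 (heat ice -4.5→0.0 °C): 275.5 × 2.06 × 4.5 = 2554 J
q2 (melt at 0 °C): 275.5 × 334.0 = 92017 J
q3 (heat water 0.0→24.1 °C): 275.5 × 4.19 × 24.1 = 27820 J
Total: 2554 + 92017 + 27820 = 122391 J = 122 kJ

q = 122 kJ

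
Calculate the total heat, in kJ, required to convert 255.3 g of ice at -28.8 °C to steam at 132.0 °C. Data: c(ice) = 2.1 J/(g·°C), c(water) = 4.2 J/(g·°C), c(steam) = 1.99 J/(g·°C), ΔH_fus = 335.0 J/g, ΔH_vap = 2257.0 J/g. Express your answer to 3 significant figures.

q1 (heat ice -28.8→0.0 °C): 255.3 × 2.1 × 28.8 = 15441 J
q2 (melt at 0 °C): 255.3 × 335.0 = 85526 J
q3 (heat water 0.0→100.0 °C): 255.3 × 4.2 × 100.0 = 107226 J
q4 (vaporize at 100 °C): 255.3 × 2257.0 = 576212 J
q5 (heat steam 100.0→132.0 °C): 255.3 × 1.99 × 32.0 = 16258 J
Total: 15441 + 85526 + 107226 + 576212 + 16258 = 800663 J = 801 kJ

q = 801 kJ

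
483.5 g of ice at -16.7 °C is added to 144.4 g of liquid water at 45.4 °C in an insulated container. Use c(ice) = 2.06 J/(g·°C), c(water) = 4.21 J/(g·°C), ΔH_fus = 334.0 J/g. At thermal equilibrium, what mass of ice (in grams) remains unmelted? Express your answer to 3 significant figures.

Heat to warm all ice to 0 °C: 483.5×2.06×16.7 = 16633 J
Heat released by water cooling to 0 °C: 144.4×4.21×45.4 = 27600 J
27600 J < 16633 + 483.5×334.0 = 178122 J, so not all ice melts; final T = 0 °C.
Heat left for melting: 27600 − 16633 = 10967 J
Mass melted = 10967 / 334.0 = 32.84 g
Ice remaining = 483.5 − 32.84 = 450.66 g

m_ice remaining = 451 g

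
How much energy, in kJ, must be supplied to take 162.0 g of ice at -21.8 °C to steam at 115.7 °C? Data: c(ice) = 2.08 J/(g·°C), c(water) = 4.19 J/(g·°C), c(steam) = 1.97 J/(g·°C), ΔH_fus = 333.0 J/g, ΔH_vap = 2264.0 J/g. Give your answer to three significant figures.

q = 501 kJ

q1 (heat ice -21.8→0.0 °C): 162.0 × 2.08 × 21.8 = 7346 J
q2 (melt at 0 °C): 162.0 × 333.0 = 53946 J
q3 (heat water 0.0→100.0 °C): 162.0 × 4.19 × 100.0 = 67878 J
q4 (vaporize at 100 °C): 162.0 × 2264.0 = 366768 J
q5 (heat steam 100.0→115.7 °C): 162.0 × 1.97 × 15.7 = 5010 J
Total: 7346 + 53946 + 67878 + 366768 + 5010 = 500948 J = 501 kJ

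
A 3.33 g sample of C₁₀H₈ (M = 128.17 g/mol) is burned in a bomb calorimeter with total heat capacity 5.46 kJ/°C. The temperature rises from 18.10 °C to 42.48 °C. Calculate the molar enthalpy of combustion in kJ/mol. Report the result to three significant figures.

ΔT = 42.48 − 18.10 = 24.38 °C
q_cal = C_cal × ΔT = 5.46 × 24.38 = 133.1148 kJ
n = 3.33 / 128.17 = 0.02598 mol
q_rxn = −q_cal = -133.1148 kJ
ΔH = -133.1148 / 0.02598 = -5124 kJ/mol

ΔH = -5120 kJ/mol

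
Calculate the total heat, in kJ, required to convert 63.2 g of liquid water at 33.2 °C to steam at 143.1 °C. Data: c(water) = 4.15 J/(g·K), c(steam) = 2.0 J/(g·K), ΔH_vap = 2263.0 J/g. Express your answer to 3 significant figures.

q = 166 kJ

q1 (heat water 33.2→100.0 °C): 63.2 × 4.15 × 66.8 = 17520 J
q2 (vaporize at 100 °C): 63.2 × 2263.0 = 143022 J
q3 (heat steam 100.0→143.1 °C): 63.2 × 2.0 × 43.1 = 5448 J
Total: 17520 + 143022 + 5448 = 165990 J = 166 kJ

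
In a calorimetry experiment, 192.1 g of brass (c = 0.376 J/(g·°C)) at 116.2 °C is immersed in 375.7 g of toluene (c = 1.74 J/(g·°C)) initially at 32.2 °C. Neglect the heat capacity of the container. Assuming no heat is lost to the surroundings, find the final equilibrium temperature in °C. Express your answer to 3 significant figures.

Heat lost by brass = heat gained by toluene.
(192.1)(0.376)(116.2 − T) = (375.7)(1.74)(T − 32.2)
72.2296 (116.2 − T) = 653.718 (T − 32.2)
8393.1 − 72.2296 T = 653.718 T − 21050
29443.1 = 725.9476 T
T = 40.56 °C

T_f = 40.6 °C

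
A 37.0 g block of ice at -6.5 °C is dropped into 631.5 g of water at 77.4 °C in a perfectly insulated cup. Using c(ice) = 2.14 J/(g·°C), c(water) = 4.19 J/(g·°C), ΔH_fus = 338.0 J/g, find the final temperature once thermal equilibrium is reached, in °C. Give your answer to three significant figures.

T_f = 68.5 °C

Heat to bring ice to 0 °C and melt it: q₁ = 37.0×2.14×6.5 + 37.0×338.0 = 13021 J
Heat the water can supply cooling to 0 °C: 631.5×4.19×77.4 = 204799 J > q₁, so all ice melts.
Energy balance: 631.5×4.19×(77.4 − T) = 13021 + 37.0×4.19×(T − 0)
2645.985(77.4 − T) = 13021 + 155.03 T
204799 − 13021 = 2801.015 T
T = 191778 / 2801.015 = 68.47 °C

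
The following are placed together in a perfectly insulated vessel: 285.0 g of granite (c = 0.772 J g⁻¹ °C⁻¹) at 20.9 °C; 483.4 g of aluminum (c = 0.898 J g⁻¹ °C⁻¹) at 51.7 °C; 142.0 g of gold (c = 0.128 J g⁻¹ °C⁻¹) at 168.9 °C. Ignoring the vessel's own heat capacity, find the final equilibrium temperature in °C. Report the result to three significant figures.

T_f = 44.8 °C

Σ mᵢcᵢ(T − Tᵢ) = 0  ⇒  T = Σ mᵢcᵢTᵢ / Σ mᵢcᵢ
Σ mᵢcᵢ = 285.0×0.772 + 483.4×0.898 + 142.0×0.128 = 672.2892
Σ mᵢcᵢTᵢ = 220.02×20.9 + 434.0932×51.7 + 18.176×168.9 = 30111
T = 30111 / 672.2892 = 44.79 °C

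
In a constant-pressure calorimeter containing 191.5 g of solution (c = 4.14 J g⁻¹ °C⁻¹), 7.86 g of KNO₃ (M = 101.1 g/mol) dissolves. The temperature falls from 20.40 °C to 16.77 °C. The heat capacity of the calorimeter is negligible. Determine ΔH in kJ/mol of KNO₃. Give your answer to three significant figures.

|ΔT| = |16.77 − 20.40| = 3.63 °C
|q_surr| = (191.5 × 4.14) × 3.63 = 792.81 × 3.63 = 2878 J
n(KNO₃) = 7.86 / 101.1 = 0.07774 mol
Temperature fell, so q_rxn = +|q_surr| = 2.878 kJ
ΔH = q_rxn / n = 37.02 kJ/mol

ΔH = 37.0 kJ/mol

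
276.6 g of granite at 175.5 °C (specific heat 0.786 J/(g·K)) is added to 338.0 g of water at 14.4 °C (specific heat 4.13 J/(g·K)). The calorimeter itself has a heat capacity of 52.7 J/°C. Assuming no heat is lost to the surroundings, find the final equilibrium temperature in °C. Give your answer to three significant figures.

Heat lost by granite = heat gained by water + calorimeter.
(276.6)(0.786)(175.5 − T) = [(338.0)(4.13) + 52.7](T − 14.4)
217.4076 (175.5 − T) = 1448.64 (T − 14.4)
38155 − 217.4076 T = 1448.64 T − 20860
59015 = 1666.0476 T
T = 35.42 °C

T_f = 35.4 °C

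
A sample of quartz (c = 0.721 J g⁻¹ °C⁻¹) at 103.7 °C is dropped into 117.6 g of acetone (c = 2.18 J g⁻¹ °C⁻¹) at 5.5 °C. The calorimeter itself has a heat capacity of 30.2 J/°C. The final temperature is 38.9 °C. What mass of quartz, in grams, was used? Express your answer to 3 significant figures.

m = 205 g

q_gained = (117.6 × 2.18 + 30.2) × (38.9 − 5.5) = 9571 J
q_lost = m × 0.721 × (103.7 − 38.9) = 46.7208 m
m = 9571 / 46.7208 = 205 g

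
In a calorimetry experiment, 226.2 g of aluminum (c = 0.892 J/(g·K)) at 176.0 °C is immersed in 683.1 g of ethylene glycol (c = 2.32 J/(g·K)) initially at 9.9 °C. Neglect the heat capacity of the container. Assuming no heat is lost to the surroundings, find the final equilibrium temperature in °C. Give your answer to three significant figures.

Heat lost by aluminum = heat gained by ethylene glycol.
(226.2)(0.892)(176.0 − T) = (683.1)(2.32)(T − 9.9)
201.7704 (176.0 − T) = 1584.792 (T − 9.9)
35512 − 201.7704 T = 1584.792 T − 15689
51201 = 1786.5624 T
T = 28.66 °C

T_f = 28.7 °C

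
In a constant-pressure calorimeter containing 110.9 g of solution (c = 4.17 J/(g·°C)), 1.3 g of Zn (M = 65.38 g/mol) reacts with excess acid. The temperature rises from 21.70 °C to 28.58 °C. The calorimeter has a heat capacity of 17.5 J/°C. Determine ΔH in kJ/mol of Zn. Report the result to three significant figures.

|ΔT| = |28.58 − 21.70| = 6.88 °C
|q_surr| = (110.9 × 4.17 + 17.5) × 6.88 = 479.953 × 6.88 = 3302 J
n(Zn) = 1.3 / 65.38 = 0.01988 mol
Temperature rose, so q_rxn = −|q_surr| = -3.302 kJ
ΔH = q_rxn / n = -166.1 kJ/mol

ΔH = -166 kJ/mol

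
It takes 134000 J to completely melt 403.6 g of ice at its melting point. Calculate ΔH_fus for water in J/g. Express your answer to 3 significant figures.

ΔH_fus = q / m = 134000 / 403.6 = 332 J/g

ΔH_fus = 332 J/g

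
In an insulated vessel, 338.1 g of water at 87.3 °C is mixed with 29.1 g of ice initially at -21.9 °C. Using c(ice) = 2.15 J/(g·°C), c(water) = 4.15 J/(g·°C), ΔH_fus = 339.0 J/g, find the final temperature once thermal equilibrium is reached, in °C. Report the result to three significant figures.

T_f = 73.0 °C

Heat to bring ice to 0 °C and melt it: q₁ = 29.1×2.15×21.9 + 29.1×339.0 = 11235 J
Heat the water can supply cooling to 0 °C: 338.1×4.15×87.3 = 122492 J > q₁, so all ice melts.
Energy balance: 338.1×4.15×(87.3 − T) = 11235 + 29.1×4.15×(T − 0)
1403.115(87.3 − T) = 11235 + 120.765 T
122492 − 11235 = 1523.880 T
T = 111257 / 1523.880 = 73.01 °C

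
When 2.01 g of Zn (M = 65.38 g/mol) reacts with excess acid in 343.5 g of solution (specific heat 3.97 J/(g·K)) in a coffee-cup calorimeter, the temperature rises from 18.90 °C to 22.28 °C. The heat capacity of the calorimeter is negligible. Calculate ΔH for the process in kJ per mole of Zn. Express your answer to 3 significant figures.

ΔH = -150 kJ/mol

|ΔT| = |22.28 − 18.90| = 3.38 °C
|q_surr| = (343.5 × 3.97) × 3.38 = 1363.695 × 3.38 = 4609 J
n(Zn) = 2.01 / 65.38 = 0.03074 mol
Temperature rose, so q_rxn = −|q_surr| = -4.609 kJ
ΔH = q_rxn / n = -149.9 kJ/mol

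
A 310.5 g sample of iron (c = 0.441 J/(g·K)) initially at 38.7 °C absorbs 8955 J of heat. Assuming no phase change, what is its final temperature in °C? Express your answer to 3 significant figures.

T_f = 104 °C

ΔT = q / (m c) = 8955 / (310.5 × 0.441) = 65.40 °C
T_f = 38.7 + 65.40 = 104.10 °C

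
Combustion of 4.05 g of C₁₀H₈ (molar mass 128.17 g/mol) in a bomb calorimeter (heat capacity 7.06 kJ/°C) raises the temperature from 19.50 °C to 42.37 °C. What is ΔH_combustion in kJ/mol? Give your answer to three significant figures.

ΔH = -5110 kJ/mol

ΔT = 42.37 − 19.50 = 22.87 °C
q_cal = C_cal × ΔT = 7.06 × 22.87 = 161.4622 kJ
n = 4.05 / 128.17 = 0.03160 mol
q_rxn = −q_cal = -161.4622 kJ
ΔH = -161.4622 / 0.03160 = -5110 kJ/mol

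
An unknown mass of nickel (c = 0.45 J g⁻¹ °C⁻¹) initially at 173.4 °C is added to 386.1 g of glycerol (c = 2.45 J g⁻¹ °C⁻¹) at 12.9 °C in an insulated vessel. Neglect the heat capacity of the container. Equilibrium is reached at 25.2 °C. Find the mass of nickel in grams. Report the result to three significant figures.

q_gained = (386.1 × 2.45) × (25.2 − 12.9) = 11635 J
q_lost = m × 0.45 × (173.4 − 25.2) = 66.69 m
m = 11635 / 66.69 = 174 g

m = 174 g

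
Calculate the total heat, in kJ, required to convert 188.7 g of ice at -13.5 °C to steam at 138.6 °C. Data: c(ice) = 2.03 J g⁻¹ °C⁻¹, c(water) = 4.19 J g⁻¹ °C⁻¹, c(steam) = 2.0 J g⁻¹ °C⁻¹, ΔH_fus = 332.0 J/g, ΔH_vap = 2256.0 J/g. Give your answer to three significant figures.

q1 (heat ice -13.5→0.0 °C): 188.7 × 2.03 × 13.5 = 5171 J
q2 (melt at 0 °C): 188.7 × 332.0 = 62648 J
q3 (heat water 0.0→100.0 °C): 188.7 × 4.19 × 100.0 = 79065 J
q4 (vaporize at 100 °C): 188.7 × 2256.0 = 425707 J
q5 (heat steam 100.0→138.6 °C): 188.7 × 2.0 × 38.6 = 14568 J
Total: 5171 + 62648 + 79065 + 425707 + 14568 = 587159 J = 587 kJ

q = 587 kJ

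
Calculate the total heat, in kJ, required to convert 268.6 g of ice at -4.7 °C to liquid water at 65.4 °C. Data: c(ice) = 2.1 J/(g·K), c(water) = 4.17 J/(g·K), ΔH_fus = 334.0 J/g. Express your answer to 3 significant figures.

q = 166 kJ

q1 (heat ice -4.7→0.0 °C): 268.6 × 2.1 × 4.7 = 2651 J
q2 (melt at 0 °C): 268.6 × 334.0 = 89712 J
q3 (heat water 0.0→65.4 °C): 268.6 × 4.17 × 65.4 = 73252 J
Total: 2651 + 89712 + 73252 = 165615 J = 166 kJ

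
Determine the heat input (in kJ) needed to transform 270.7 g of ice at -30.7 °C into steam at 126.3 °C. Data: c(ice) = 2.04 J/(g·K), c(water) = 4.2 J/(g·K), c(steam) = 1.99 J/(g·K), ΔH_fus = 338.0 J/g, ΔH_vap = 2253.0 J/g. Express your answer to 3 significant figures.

q1 (heat ice -30.7→0.0 °C): 270.7 × 2.04 × 30.7 = 16953 J
q2 (melt at 0 °C): 270.7 × 338.0 = 91497 J
q3 (heat water 0.0→100.0 °C): 270.7 × 4.2 × 100.0 = 113694 J
q4 (vaporize at 100 °C): 270.7 × 2253.0 = 609887 J
q5 (heat steam 100.0→126.3 °C): 270.7 × 1.99 × 26.3 = 14168 J
Total: 16953 + 91497 + 113694 + 609887 + 14168 = 846199 J = 846 kJ

q = 846 kJ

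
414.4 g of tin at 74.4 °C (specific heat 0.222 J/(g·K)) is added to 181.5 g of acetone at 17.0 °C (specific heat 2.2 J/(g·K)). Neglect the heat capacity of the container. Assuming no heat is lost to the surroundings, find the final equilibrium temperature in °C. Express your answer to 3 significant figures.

T_f = 27.7 °C

Heat lost by tin = heat gained by acetone.
(414.4)(0.222)(74.4 − T) = (181.5)(2.2)(T − 17.0)
91.9968 (74.4 − T) = 399.3 (T − 17.0)
6844.6 − 91.9968 T = 399.3 T − 6788.1
13632.7 = 491.2968 T
T = 27.748 °C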